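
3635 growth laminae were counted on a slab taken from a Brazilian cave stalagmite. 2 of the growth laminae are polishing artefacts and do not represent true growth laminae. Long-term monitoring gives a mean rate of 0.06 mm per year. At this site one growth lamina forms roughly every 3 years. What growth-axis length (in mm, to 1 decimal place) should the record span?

True growth lamina count = 3635 − 2 = 3633.
Multiplying by 3 years per growth lamina: 3633 × 3 = 10899 years.
10899 years at 0.06 mm/year gives 0.06 × 10899 = 653.9 mm.

653.9 mm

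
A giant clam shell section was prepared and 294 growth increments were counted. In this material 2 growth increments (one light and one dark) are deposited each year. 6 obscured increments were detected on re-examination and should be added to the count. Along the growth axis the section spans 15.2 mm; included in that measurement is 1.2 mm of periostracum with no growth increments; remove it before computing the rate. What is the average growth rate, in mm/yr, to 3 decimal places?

0.093 mm/yr

True growth increment count = 294 + 6 = 300.
Dividing by 2 growth increments per year: 300 / 2 = 150 years.
The growth record spans 15.2 − 1.2 = 14.0 mm.
14.0 mm over 150 years gives 14.0 / 150 ≈ 0.093 mm/yr.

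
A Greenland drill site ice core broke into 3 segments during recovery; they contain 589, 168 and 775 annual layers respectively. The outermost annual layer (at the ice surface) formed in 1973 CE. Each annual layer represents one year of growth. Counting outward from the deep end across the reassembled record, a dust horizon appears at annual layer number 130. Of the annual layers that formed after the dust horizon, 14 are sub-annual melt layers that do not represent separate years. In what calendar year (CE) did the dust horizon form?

Total annual layers = 589 + 168 + 775 = 1532.
1532 − 130 = 1402 annual layers lie beyond the dust horizon toward the ice surface.
Removing the 14 false annual layers leaves 1402 − 14 = 1388 true annual layers beyond the dust horizon.
Counting back 1388 years from 1973 CE places the dust horizon in 1973 − 1388 = 585 CE.

585 CE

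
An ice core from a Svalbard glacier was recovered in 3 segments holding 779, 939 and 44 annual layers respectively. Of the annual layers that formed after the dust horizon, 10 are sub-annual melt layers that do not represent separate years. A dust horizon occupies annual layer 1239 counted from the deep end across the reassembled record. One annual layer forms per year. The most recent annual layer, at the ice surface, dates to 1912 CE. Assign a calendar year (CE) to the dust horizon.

Total annual layers = 779 + 939 + 44 = 1762.
1762 − 1239 = 523 annual layers lie beyond the dust horizon toward the ice surface.
523 − 10 false = 513 true annual layers after the dust horizon.
Counting back 513 years from 1912 CE places the dust horizon in 1912 − 513 = 1399 CE.

1399 CE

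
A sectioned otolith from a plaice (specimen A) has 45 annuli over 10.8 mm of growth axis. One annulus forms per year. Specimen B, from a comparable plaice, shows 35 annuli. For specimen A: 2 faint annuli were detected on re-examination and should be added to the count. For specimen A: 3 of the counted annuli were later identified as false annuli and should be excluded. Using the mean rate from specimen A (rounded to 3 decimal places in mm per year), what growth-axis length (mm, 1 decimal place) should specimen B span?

8.6 mm

Specimen A: true annulus count = 45 − 3 + 2 = 44.
A: Mean rate = 10.8 mm / 44 years ≈ 0.245 mm/yr.
For B, 0.245 mm/year × 35 years = 8.6 mm.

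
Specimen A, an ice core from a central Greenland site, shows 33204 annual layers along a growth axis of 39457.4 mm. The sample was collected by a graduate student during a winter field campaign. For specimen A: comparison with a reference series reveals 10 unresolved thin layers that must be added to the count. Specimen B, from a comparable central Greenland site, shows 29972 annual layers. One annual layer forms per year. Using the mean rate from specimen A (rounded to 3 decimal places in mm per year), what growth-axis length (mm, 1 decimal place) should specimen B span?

Specimen A: correcting the raw count gives 33204 + 10 = 33214 true annual layers.
A: Extension rate ≈ 39457.4 / 33214 = 1.188 mm per year.
Length of B = 1.188 × 29972 = 35606.7 mm.

35606.7 mm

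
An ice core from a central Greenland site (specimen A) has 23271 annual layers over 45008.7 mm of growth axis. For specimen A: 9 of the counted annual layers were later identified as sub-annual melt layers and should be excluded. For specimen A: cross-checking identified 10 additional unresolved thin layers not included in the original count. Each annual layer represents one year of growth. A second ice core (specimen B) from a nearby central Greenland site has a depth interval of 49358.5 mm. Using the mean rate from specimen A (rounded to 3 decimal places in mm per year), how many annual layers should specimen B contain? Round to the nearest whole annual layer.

25521 annual layers

Specimen A: after corrections the count is 23271 − 9 + 10 = 23272 annual layers.
A: Extension rate ≈ 45008.7 / 23272 = 1.934 mm/yr.
B spans 49358.5 / 1.934 = 25521.46 years ≈ 25521 annual layers.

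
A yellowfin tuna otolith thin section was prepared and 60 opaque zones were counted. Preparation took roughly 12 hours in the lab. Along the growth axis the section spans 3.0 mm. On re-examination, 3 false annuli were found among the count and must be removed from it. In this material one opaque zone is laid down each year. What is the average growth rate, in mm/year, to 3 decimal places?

0.053 mm/year

After corrections the count is 60 − 3 = 57 opaque zones.
3.0 mm over 57 years gives 3.0 / 57 ≈ 0.053 mm/year.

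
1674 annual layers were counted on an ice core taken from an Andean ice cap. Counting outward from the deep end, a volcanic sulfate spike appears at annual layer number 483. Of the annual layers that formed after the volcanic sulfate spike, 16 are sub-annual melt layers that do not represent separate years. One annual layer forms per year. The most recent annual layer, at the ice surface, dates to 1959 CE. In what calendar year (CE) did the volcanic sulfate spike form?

784 CE

Between annual layer 483 and the ice surface there are 1674 − 483 = 1191 annual layers.
1191 − 16 false = 1175 true annual layers after the volcanic sulfate spike.
1959 − 1175 = 784 CE.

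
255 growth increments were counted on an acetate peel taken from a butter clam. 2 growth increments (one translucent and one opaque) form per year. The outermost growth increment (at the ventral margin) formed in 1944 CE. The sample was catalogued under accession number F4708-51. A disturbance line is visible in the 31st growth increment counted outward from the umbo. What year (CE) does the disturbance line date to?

Between growth increment 31 and the ventral margin there are 255 − 31 = 224 growth increments.
224 growth increments at 2 per year is 224 / 2 = 112 years.
1944 − 112 = 1832 CE.

1832 CE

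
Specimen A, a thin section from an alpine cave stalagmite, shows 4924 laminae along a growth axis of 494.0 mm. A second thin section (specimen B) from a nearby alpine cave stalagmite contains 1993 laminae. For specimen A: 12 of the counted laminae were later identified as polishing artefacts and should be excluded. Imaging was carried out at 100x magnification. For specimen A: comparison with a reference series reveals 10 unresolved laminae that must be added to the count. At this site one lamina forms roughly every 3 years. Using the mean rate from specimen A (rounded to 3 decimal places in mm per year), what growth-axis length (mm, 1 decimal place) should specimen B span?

Specimen A: correcting the raw count gives 4924 − 12 + 10 = 4922 true laminae.
Specimen A: at 3 years per lamina, 4922 × 3 = 14766 years.
A: 494.0 mm over 14766 years gives 494.0 / 14766 ≈ 0.033 mm per year.
Specimen B: 1993 laminae at 3 years each span 1993 × 3 = 5979 years. Length of B = 0.033 × 5979 = 197.3 mm.

197.3 mm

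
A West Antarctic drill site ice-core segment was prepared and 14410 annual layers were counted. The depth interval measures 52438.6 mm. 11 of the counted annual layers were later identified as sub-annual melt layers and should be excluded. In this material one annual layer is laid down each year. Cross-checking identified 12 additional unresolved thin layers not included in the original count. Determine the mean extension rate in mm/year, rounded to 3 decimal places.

Correcting the raw count gives 14410 − 11 + 12 = 14411 true annual layers.
52438.6 mm over 14411 years gives 52438.6 / 14411 ≈ 3.639 mm/year.

3.639 mm/year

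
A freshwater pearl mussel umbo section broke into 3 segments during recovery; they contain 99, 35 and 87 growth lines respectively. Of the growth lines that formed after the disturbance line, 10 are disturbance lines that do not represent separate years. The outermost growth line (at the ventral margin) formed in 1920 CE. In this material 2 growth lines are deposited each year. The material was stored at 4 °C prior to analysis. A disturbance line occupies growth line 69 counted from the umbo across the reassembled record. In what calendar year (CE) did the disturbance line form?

1849 CE

Total growth lines = 99 + 35 + 87 = 221.
Between growth line 69 and the ventral margin there are 221 − 69 = 152 growth lines.
Removing the 10 false growth lines leaves 152 − 10 = 142 true growth lines beyond the disturbance line.
With 2 growth lines per year, 142 / 2 = 71 years.
The growth line at the ventral margin is 1920 CE, so the disturbance line dates to 1920 − 71 = 1849 CE.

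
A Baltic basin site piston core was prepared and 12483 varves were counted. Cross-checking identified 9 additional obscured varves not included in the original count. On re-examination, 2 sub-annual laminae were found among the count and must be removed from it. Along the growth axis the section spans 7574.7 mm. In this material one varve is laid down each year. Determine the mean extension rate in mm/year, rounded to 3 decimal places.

0.606 mm/year

After corrections the count is 12483 − 2 + 9 = 12490 varves.
7574.7 mm over 12490 years gives 7574.7 / 12490 ≈ 0.606 mm/year.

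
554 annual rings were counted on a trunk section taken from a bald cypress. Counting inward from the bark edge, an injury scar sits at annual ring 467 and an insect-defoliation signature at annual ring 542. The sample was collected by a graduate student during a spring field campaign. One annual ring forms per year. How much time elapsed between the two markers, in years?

Separation: 542 − 467 = 75 annual rings.
That is 75 years at one annual ring per year.

75 years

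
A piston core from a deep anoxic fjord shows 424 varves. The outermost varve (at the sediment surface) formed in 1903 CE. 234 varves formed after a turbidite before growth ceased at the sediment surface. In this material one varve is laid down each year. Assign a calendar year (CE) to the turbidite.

1669 CE

234 varves formed after the turbidite.
Counting back 234 years from 1903 CE places the turbidite in 1903 − 234 = 1669 CE.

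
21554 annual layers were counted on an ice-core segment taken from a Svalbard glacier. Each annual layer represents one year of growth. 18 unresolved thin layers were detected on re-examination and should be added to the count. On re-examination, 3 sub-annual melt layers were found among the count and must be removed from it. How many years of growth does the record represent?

21569 years

True annual layer count = 21554 − 3 + 18 = 21569.
One annual layer per year makes the duration 21569 years.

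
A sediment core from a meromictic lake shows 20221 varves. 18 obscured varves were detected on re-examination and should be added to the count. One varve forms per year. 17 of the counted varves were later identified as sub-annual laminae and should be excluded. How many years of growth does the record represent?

Adjusted count: 20221 − 17 + 18 = 20222 varves.
One varve per year makes the duration 20222 years.

20222 yr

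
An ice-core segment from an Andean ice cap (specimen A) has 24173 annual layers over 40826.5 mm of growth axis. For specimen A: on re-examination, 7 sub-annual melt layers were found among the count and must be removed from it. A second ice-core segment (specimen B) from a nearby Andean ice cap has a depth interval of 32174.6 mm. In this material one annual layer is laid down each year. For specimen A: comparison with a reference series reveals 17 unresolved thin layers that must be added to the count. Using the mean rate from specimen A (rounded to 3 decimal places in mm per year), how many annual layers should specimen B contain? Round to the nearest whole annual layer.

19061 annual layers

Specimen A: correcting the raw count gives 24173 − 7 + 17 = 24183 true annual layers.
A: Extension rate ≈ 40826.5 / 24183 = 1.688 mm/yr.
B spans 32174.6 / 1.688 = 19060.78 years ≈ 19061 annual layers.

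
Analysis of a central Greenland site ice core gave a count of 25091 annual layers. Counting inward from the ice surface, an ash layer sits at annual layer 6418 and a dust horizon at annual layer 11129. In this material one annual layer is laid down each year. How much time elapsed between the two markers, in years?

Separation: 11129 − 6418 = 4711 annual layers.
At one annual layer per year, 4711 years elapsed between them.

4711 yr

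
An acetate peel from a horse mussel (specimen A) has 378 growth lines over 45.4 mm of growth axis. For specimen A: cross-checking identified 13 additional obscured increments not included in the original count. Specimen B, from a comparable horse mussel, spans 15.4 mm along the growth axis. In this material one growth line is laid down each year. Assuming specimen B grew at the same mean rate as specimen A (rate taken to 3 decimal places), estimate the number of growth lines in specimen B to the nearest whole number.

133 growth lines

Specimen A: correcting the raw count gives 378 + 13 = 391 true growth lines.
A: Extension rate ≈ 45.4 / 391 = 0.116 mm per year.
For B, 15.4 / 0.116 = 132.76 years ≈ 133 growth lines.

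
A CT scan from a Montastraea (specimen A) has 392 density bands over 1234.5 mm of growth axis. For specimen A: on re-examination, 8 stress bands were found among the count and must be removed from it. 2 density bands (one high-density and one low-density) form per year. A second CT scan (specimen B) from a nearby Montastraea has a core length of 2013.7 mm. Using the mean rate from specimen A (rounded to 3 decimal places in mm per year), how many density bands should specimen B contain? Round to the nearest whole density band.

626 density bands

Specimen A: true density band count = 392 − 8 = 384.
Specimen A: 384 density bands at 2 per year is 384 / 2 = 192 years.
A: 1234.5 mm over 192 years gives 1234.5 / 192 ≈ 6.430 mm/year.
Specimen B: 2013.7 mm / 6.430 mm per year = 313.17 years; at 2 density bands per year that is 313.17 × 2 ≈ 626 density bands.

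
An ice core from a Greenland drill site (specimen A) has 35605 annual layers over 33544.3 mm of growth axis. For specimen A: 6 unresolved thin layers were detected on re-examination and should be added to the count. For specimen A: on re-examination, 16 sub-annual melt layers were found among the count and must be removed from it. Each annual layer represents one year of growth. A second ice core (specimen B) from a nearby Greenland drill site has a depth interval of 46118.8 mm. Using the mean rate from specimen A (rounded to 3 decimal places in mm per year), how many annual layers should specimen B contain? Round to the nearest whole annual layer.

Specimen A: true annual layer count = 35605 − 16 + 6 = 35595.
A: Extension rate ≈ 33544.3 / 35595 = 0.942 mm per year.
Specimen B: 46118.8 mm / 0.942 mm per year = 48958.39 years ≈ 48958 annual layers.

48958 annual layers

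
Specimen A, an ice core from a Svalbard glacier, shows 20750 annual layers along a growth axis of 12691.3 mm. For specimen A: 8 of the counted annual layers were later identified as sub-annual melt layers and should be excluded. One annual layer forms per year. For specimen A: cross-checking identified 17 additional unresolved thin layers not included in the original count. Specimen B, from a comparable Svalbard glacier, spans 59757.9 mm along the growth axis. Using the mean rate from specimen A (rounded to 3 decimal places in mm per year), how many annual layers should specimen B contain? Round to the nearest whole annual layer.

Specimen A: correcting the raw count gives 20750 − 8 + 17 = 20759 true annual layers.
A: Mean rate = 12691.3 mm / 20759 years ≈ 0.611 mm per year.
B spans 59757.9 / 0.611 = 97803.44 years ≈ 97803 annual layers.

97803 annual layers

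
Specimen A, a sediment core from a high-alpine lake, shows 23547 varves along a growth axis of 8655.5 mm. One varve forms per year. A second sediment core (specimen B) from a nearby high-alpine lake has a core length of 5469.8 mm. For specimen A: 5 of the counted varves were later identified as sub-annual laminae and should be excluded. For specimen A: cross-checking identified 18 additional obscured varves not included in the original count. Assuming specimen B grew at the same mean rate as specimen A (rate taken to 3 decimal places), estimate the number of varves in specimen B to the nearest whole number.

14904 varves

Specimen A: after corrections the count is 23547 − 5 + 18 = 23560 varves.
A: Extension rate ≈ 8655.5 / 23560 = 0.367 mm/year.
Specimen B: 5469.8 mm / 0.367 mm per year = 14904.09 years ≈ 14904 varves.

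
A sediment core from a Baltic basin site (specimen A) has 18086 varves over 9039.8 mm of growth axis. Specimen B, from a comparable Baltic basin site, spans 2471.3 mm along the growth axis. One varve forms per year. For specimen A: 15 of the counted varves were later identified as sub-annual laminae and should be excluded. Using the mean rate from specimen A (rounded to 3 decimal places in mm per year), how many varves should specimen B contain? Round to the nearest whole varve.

Specimen A: true varve count = 18086 − 15 = 18071.
A: Mean rate = 9039.8 mm / 18071 years ≈ 0.500 mm per year.
Specimen B: 2471.3 mm / 0.500 mm per year = 4942.60 years ≈ 4943 varves.

4943 varves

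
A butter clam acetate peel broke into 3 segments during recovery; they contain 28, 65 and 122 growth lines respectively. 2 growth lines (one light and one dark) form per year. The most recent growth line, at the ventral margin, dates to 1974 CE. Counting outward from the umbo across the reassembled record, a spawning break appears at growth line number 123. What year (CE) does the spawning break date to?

1928 CE

Total growth lines = 28 + 65 + 122 = 215.
Between growth line 123 and the ventral margin there are 215 − 123 = 92 growth lines.
With 2 growth lines per year, 92 / 2 = 46 years.
Counting back 46 years from 1974 CE places the spawning break in 1974 − 46 = 1928 CE.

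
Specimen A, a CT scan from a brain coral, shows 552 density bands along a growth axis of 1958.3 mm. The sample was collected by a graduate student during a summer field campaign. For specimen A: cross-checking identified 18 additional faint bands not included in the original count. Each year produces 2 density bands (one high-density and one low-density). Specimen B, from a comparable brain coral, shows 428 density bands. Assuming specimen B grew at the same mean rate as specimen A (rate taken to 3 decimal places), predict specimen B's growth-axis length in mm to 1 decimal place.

Specimen A: after corrections the count is 552 + 18 = 570 density bands.
Specimen A: 570 density bands at 2 per year is 570 / 2 = 285 years.
A: 1958.3 mm over 285 years gives 1958.3 / 285 ≈ 6.871 mm/yr.
Specimen B: 428 density bands at 2 per year is 428 / 2 = 214 years. Length of B = 6.871 × 214 = 1470.4 mm.

1470.4 mm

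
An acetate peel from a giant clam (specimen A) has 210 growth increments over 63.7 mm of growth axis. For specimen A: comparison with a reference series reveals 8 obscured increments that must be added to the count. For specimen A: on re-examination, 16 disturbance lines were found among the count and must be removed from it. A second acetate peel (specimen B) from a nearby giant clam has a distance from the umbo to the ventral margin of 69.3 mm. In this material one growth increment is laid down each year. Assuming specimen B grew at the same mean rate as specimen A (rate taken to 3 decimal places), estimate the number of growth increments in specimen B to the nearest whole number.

Specimen A: adjusted count: 210 − 16 + 8 = 202 growth increments.
A: Mean rate = 63.7 mm / 202 years ≈ 0.315 mm/year.
Specimen B: 69.3 mm / 0.315 mm per year = 220.00 years ≈ 220 growth increments.

220 growth increments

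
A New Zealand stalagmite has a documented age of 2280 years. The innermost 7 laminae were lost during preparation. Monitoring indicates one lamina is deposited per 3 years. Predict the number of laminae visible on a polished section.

One lamina every 3 years means 2280 / 3 = 760 laminae.
Less the 7 uncaptured laminae: 760 − 7 = 753.

753 laminae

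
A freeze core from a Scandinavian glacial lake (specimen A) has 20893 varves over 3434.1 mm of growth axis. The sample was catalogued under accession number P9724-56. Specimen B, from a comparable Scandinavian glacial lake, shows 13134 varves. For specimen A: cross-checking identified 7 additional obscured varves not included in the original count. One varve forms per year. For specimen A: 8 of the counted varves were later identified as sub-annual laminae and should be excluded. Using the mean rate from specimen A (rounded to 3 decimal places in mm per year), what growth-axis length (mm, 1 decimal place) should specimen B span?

Specimen A: correcting the raw count gives 20893 − 8 + 7 = 20892 true varves.
A: 3434.1 mm over 20892 years gives 3434.1 / 20892 ≈ 0.164 mm/yr.
Length of B = 0.164 × 13134 = 2154.0 mm.

2154.0 mm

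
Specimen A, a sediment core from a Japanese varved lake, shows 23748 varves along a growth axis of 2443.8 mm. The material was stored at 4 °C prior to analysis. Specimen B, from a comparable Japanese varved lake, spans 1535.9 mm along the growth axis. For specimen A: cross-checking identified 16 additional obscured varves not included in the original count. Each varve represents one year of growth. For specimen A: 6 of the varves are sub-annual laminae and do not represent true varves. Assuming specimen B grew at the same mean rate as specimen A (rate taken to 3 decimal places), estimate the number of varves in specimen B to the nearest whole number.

14912 varves

Specimen A: true varve count = 23748 − 6 + 16 = 23758.
A: 2443.8 mm over 23758 years gives 2443.8 / 23758 ≈ 0.103 mm/year.
B spans 1535.9 / 0.103 = 14911.65 years ≈ 14912 varves.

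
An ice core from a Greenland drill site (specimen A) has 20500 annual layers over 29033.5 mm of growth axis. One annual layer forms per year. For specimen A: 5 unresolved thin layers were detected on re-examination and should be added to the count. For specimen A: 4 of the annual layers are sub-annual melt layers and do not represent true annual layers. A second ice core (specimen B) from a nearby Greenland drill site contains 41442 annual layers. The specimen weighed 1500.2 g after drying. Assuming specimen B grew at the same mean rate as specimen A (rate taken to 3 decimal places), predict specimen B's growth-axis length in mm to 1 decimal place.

58681.9 mm

Specimen A: adjusted count: 20500 − 4 + 5 = 20501 annual layers.
A: Extension rate ≈ 29033.5 / 20501 = 1.416 mm per year.
For B, 1.416 mm/year × 41442 years = 58681.9 mm.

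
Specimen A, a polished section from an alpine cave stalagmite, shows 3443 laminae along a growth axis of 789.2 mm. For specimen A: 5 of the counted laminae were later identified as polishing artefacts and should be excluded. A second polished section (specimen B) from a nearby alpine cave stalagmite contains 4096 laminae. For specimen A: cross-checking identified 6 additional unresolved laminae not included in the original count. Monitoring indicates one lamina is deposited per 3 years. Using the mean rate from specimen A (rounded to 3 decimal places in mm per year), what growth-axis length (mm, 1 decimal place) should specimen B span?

933.9 mm

Specimen A: correcting the raw count gives 3443 − 5 + 6 = 3444 true laminae.
Specimen A: 3444 laminae at 3 years each span 3444 × 3 = 10332 years.
A: 789.2 mm over 10332 years gives 789.2 / 10332 ≈ 0.076 mm per year.
Specimen B: 4096 laminae at 3 years each span 4096 × 3 = 12288 years. For B, 0.076 mm/year × 12288 years = 933.9 mm.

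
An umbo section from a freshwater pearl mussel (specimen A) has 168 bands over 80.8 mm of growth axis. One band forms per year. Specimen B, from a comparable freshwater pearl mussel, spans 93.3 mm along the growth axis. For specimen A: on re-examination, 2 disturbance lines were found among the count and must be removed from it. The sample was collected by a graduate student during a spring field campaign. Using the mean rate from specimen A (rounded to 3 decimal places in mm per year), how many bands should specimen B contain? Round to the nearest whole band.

Specimen A: adjusted count: 168 − 2 = 166 bands.
A: Mean rate = 80.8 mm / 166 years ≈ 0.487 mm per year.
For B, 93.3 / 0.487 = 191.58 years ≈ 192 bands.

192 bands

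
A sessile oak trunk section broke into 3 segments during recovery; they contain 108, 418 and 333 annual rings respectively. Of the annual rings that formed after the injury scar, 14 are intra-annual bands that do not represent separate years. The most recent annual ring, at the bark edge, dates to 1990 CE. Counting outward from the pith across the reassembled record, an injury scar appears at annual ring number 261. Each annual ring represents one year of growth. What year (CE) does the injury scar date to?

1406 CE

Total annual rings = 108 + 418 + 333 = 859.
859 − 261 = 598 annual rings lie beyond the injury scar toward the bark edge.
598 − 14 false = 584 true annual rings after the injury scar.
The annual ring at the bark edge is 1990 CE, so the injury scar dates to 1990 − 584 = 1406 CE.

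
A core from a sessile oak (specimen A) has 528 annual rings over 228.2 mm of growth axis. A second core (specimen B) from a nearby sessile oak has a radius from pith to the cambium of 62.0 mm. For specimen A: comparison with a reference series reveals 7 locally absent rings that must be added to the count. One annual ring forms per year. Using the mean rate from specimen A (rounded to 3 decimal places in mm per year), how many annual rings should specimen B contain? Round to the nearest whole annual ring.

Specimen A: adjusted count: 528 + 7 = 535 annual rings.
A: 228.2 mm over 535 years gives 228.2 / 535 ≈ 0.427 mm per year.
For B, 62.0 / 0.427 = 145.20 years ≈ 145 annual rings.

145 annual rings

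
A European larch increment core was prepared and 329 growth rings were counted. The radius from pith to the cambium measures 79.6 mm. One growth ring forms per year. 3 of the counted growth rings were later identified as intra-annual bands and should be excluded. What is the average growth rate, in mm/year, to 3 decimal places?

0.244 mm/year

Adjusted count: 329 − 3 = 326 growth rings.
Extension rate ≈ 79.6 / 326 = 0.244 mm/year.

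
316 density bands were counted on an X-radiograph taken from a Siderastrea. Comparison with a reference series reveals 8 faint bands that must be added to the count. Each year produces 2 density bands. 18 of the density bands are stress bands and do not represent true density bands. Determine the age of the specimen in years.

True density band count = 316 − 18 + 8 = 306.
306 density bands at 2 per year is 306 / 2 = 153 years.

153 years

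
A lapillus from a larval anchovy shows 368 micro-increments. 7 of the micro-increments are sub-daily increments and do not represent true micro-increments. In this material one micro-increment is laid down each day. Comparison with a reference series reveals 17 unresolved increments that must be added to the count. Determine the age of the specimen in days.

After corrections the count is 368 − 7 + 17 = 378 micro-increments.
At one micro-increment per day, that is 378 days.

378 days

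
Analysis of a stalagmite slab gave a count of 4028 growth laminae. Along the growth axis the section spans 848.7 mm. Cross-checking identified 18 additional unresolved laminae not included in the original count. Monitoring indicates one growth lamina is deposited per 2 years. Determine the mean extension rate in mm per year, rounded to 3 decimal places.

0.105 mm per year

After corrections the count is 4028 + 18 = 4046 growth laminae.
At 2 years per growth lamina, 4046 × 2 = 8092 years.
Mean rate = 848.7 mm / 8092 years ≈ 0.105 mm per year.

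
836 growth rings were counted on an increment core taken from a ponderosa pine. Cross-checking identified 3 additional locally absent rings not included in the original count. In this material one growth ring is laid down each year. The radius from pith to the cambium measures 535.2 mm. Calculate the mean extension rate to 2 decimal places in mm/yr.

0.64 mm/yr

Adjusted count: 836 + 3 = 839 growth rings.
Mean rate = 535.2 mm / 839 years ≈ 0.64 mm/yr.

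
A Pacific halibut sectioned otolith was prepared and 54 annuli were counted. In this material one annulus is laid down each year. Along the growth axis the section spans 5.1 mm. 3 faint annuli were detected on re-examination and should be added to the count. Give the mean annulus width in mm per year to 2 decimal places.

0.09 mm per year

After corrections the count is 54 + 3 = 57 annuli.
Mean rate = 5.1 mm / 57 years ≈ 0.09 mm per year.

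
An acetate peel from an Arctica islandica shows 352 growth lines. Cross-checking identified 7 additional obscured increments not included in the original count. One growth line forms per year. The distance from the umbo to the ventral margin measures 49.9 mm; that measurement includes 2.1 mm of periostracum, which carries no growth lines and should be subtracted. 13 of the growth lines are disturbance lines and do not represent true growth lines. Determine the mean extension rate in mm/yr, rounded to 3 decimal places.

0.138 mm/yr

Correcting the raw count gives 352 − 13 + 7 = 346 true growth lines.
Net length = 49.9 − 2.1 = 47.8 mm.
47.8 mm over 346 years gives 47.8 / 346 ≈ 0.138 mm/yr.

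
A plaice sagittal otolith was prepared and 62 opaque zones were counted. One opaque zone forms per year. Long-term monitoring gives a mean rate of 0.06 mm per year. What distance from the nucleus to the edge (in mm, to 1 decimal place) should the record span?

3.7 mm

62 years of growth are recorded.
Predicted length = 0.06 mm/year × 62 years = 3.7 mm.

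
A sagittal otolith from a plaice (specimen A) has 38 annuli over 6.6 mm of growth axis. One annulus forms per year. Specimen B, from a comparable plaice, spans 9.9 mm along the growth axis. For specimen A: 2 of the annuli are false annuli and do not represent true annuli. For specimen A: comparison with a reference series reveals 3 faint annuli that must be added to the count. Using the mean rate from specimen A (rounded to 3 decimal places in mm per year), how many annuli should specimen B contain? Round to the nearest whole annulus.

Specimen A: after corrections the count is 38 − 2 + 3 = 39 annuli.
A: 6.6 mm over 39 years gives 6.6 / 39 ≈ 0.169 mm per year.
B spans 9.9 / 0.169 = 58.58 years ≈ 59 annuli.

59 annuli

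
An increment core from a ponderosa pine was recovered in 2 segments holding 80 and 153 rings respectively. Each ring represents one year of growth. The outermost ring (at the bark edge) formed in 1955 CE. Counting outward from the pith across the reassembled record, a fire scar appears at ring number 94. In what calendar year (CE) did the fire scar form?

1816 CE

Total rings = 80 + 153 = 233.
The fire scar sits at ring 94 from the pith, so 233 − 94 = 139 rings formed after it.
The ring at the bark edge is 1955 CE, so the fire scar dates to 1955 − 139 = 1816 CE.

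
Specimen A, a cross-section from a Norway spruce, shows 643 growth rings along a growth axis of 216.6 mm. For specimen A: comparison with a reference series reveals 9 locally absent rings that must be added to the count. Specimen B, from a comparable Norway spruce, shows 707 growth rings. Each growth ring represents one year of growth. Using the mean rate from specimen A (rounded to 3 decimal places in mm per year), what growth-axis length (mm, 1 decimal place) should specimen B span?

Specimen A: correcting the raw count gives 643 + 9 = 652 true growth rings.
A: Extension rate ≈ 216.6 / 652 = 0.332 mm/yr.
For B, 0.332 mm/year × 707 years = 234.7 mm.

234.7 mm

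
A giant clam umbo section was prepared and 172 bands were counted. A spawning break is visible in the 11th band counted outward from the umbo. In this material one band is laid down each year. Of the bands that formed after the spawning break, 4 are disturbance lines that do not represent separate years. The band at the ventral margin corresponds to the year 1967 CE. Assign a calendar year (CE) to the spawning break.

172 − 11 = 161 bands lie beyond the spawning break toward the ventral margin.
Excluding 4 false bands: 161 − 4 = 157.
The band at the ventral margin is 1967 CE, so the spawning break dates to 1967 − 157 = 1810 CE.

1810 CE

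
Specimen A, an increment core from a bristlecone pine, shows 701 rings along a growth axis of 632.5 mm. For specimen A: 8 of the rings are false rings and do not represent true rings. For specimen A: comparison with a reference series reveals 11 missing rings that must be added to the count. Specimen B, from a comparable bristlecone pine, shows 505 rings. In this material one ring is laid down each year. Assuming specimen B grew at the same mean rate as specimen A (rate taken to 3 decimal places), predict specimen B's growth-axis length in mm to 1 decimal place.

453.5 mm

Specimen A: adjusted count: 701 − 8 + 11 = 704 rings.
A: 632.5 mm over 704 years gives 632.5 / 704 ≈ 0.898 mm/yr.
For B, 0.898 mm/year × 505 years = 453.5 mm.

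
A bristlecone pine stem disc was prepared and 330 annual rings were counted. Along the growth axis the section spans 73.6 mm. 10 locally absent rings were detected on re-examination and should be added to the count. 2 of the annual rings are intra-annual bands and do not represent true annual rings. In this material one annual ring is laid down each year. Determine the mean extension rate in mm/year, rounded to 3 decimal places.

True annual ring count = 330 − 2 + 10 = 338.
Mean rate = 73.6 mm / 338 years ≈ 0.218 mm/year.

0.218 mm/year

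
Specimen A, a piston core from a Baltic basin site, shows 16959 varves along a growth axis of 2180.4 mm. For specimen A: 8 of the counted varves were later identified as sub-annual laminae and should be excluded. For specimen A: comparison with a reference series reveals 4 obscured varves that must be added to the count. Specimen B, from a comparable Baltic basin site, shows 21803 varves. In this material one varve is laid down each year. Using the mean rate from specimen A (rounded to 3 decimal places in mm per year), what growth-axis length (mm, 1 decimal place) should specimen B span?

Specimen A: correcting the raw count gives 16959 − 8 + 4 = 16955 true varves.
A: 2180.4 mm over 16955 years gives 2180.4 / 16955 ≈ 0.129 mm per year.
B's length ≈ 0.129 × 21803 = 2812.6 mm.

2812.6 mm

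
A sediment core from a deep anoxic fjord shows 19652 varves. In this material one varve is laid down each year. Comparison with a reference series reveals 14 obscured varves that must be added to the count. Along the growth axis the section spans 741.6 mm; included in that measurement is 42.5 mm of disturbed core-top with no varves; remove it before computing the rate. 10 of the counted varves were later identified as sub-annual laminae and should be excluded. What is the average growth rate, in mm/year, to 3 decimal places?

After corrections the count is 19652 − 10 + 14 = 19656 varves.
Removing the 42.5 mm offcut leaves 741.6 − 42.5 = 699.1 mm.
Extension rate ≈ 699.1 / 19656 = 0.036 mm/year.

0.036 mm/year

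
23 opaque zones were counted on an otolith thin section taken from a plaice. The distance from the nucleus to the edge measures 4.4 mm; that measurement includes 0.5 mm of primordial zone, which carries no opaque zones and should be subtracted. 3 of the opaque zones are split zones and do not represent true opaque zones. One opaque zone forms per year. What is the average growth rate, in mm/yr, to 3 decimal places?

After corrections the count is 23 − 3 = 20 opaque zones.
Removing the 0.5 mm offcut leaves 4.4 − 0.5 = 3.9 mm.
Mean rate = 3.9 mm / 20 years ≈ 0.195 mm/yr.

0.195 mm/yr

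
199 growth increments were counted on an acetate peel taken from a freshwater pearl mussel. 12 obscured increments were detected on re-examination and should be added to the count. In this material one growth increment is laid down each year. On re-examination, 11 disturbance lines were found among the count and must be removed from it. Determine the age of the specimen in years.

200 years

After corrections the count is 199 − 11 + 12 = 200 growth increments.
One growth increment per year makes the duration 200 years.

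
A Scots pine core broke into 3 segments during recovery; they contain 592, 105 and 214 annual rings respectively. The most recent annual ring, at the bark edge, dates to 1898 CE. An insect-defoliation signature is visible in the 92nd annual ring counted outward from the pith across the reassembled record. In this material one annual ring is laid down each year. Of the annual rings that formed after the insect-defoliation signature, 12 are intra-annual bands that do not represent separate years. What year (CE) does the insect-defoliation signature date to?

Total annual rings = 592 + 105 + 214 = 911.
911 − 92 = 819 annual rings lie beyond the insect-defoliation signature toward the bark edge.
819 − 12 false = 807 true annual rings after the insect-defoliation signature.
Counting back 807 years from 1898 CE places the insect-defoliation signature in 1898 − 807 = 1091 CE.

1091 CE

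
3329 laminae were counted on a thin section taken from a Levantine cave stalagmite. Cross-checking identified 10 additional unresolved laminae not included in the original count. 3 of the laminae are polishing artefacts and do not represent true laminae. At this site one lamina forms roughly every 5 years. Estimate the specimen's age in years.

Correcting the raw count gives 3329 − 3 + 10 = 3336 true laminae.
3336 laminae at 5 years each span 3336 × 5 = 16680 years.

16680 years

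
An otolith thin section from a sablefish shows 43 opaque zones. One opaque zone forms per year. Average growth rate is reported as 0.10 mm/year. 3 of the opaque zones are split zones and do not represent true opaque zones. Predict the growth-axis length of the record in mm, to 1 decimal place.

True opaque zone count = 43 − 3 = 40.
Length ≈ 0.10 × 40 = 4.0 mm.

4.0 mm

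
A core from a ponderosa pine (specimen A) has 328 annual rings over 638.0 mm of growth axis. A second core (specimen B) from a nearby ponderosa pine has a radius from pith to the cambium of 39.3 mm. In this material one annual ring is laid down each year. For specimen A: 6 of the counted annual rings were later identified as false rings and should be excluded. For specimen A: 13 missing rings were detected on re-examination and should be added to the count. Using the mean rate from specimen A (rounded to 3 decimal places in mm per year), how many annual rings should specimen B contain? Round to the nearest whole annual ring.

21 annual rings

Specimen A: adjusted count: 328 − 6 + 13 = 335 annual rings.
A: 638.0 mm over 335 years gives 638.0 / 335 ≈ 1.904 mm per year.
Specimen B: 39.3 mm / 1.904 mm per year = 20.64 years ≈ 21 annual rings.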